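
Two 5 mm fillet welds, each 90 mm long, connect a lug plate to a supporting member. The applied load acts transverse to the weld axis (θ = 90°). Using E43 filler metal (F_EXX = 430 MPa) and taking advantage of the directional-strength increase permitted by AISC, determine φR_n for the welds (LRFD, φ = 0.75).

φR_n ≈ 185 kN

t_e = 0.707 × 5 = 3.535 mm; A_we = 3.535 × 180 = 636.3 mm².
Directional factor: 1.0 + 0.5 sin^1.5(90°) = 1.5.
F_nw = 0.6 × 430 × 1.5 = 387 MPa.
φR_n = 0.75 × 387 × 636.3 × 10⁻³ = 184.7 kN.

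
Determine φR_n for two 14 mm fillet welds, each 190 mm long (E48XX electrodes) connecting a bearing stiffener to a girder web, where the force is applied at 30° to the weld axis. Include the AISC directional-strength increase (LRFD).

E48XX → F_EXX = 480 MPa.
t_e = 0.707 × 14 = 9.898 mm; A_we = 9.898 × 380 = 3761 mm².
Directional factor: 1.0 + 0.5 sin^1.5(30°) = 1.177.
F_nw = 0.6 × 480 × 1.177 = 338.9 MPa.
φR_n = 0.75 × 338.9 × 3761 × 10⁻³ = 956 kN.

φR_n ≈ 956 kN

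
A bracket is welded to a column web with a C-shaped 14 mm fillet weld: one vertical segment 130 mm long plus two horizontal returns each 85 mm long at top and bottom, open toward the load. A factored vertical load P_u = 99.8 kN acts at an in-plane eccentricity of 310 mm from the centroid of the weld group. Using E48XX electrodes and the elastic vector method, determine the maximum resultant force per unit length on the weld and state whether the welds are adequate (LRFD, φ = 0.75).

f_max ≈ 2660 N/mm; NOT adequate

E48XX → F_EXX = 480 MPa.
Total weld length L_w = 300 mm. Treat welds as unit-width lines.
Centroid: x̄ = 2×85×42.5 / 300 = 24.08 mm from the vertical weld.
Polar moment about centroid: J = I_x + I_y = [130³/12 + 2×85×65²] + [130×24.08² + 2(85³/12 + 85×18.42²)] = 1137000 mm³.
Direct shear f_v = P/L_w = 99.8×10³ / 300 = 332.7 N/mm (vertical).
Torsion M = P·e = 99.8×10³ × 310 = 30938000 N·mm.
Critical point at (x, y) = (60.92, 65) from centroid. f_tx = M·y/J = 1769 N/mm; f_ty = M·x/J = 1658 N/mm.
Resultant f_max = √[f_tx² + (f_v + f_ty)²] = √[1769² + (332.7 + 1658)²] = 2663 N/mm.
Capacity per unit length: φr_n = 0.75 × 0.6 × 480 × (0.707 × 14) = 2138 N/mm.
2663 > 2138 → NOT adequate.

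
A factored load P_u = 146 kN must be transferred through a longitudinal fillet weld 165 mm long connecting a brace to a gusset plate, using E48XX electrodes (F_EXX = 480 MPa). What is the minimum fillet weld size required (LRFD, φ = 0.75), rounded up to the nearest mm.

Total weld length L = 165 mm.
Required throat t_e = P_u / (φ × 0.6 F_EXX × L) = 146 / (0.75 × 0.6 × 480 × 165 × 10⁻³) = 4.097 mm.
Required leg w = t_e / 0.707 = 5.794 mm → use 6 mm.

w = 6 mm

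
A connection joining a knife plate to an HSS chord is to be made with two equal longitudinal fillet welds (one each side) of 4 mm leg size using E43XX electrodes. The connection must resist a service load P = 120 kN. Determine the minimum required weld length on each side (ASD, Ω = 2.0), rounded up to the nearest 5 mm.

L = 165 mm on each side

E43XX → F_EXX = 430 MPa.
Throat t_e = 0.707 × 4 = 2.828 mm.
r_n/Ω = (0.6 × 430 × 2.828) / 2.0 = 364.8 N/mm = 0.3648 kN/mm.
L_req = P / (r_n/Ω) = 120 / 0.3648 = 328.9 mm total.
Per side: 328.9 / 2 = 164.5 mm.
Round up → use L = 165 mm on each side.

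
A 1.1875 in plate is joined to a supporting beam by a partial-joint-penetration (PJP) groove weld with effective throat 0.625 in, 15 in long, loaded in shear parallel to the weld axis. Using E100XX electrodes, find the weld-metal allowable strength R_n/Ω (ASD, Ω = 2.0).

E100XX → F_EXX = 100 ksi.
Effective throat (given) t_e = 0.625 in.
A_we = 0.625 × 15 = 9.375 in².
F_nw = 0.6 F_EXX = 60 ksi.
R_n/Ω = (60 × 9.375) / 2.0 = 281.2 kip.

R_n/Ω ≈ 281 kip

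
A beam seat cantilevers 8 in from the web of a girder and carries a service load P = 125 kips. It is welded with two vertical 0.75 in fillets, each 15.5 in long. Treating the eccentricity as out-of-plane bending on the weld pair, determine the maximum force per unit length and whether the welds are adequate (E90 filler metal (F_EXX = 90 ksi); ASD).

L_w = 2 × 15.5 = 31 in; section modulus (unit throat) S = 2 × L²/6 = 80.08 in².
Direct shear f_v = P/L_w = 125/31 = 4.032 kip/in.
Moment M = P × e = 125 × 8 = 1000 kip·in; bending f_b = M/S = 12.49 kip/in.
f_max = √(f_v² + f_b²) = √(4.032² + 12.49²) = 13.12 kip/in.
r_n/Ω = (1/2.0) × 0.6 × 90 × (0.707 × 0.75) = 14.32 kip/in → adequate.

f_max ≈ 13.1 kip/in; adequate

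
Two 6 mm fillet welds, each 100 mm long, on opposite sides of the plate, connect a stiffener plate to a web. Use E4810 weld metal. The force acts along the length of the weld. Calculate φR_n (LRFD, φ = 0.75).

E48XX → F_EXX = 480 MPa.
Effective throat t_e = 0.707 × 6 = 4.242 mm.
Total length L = 200 mm; A_we = 4.242 × 200 = 848.4 mm².
F_nw = 0.6 F_EXX = 0.6 × 480 = 288 MPa.
φR_n = 0.75 × 288 × 848.4 × 10⁻³ = 183.3 kN.

φR_n ≈ 183 kN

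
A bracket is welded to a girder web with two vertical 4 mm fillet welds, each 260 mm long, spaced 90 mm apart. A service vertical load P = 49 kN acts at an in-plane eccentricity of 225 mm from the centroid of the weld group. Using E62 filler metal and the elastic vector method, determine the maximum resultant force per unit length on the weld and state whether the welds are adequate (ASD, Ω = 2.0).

E62XX → F_EXX = 620 MPa.
Total weld length L_w = 520 mm. Treat welds as unit-width lines.
Polar moment about centroid: J = 2[d³/12 + d(b/2)²] = 2[260³/12 + 260×45²] = 3982000 mm³.
Direct shear f_v = P/L_w = 49×10³ / 520 = 94.23 N/mm (vertical).
Torsion M = P·e = 49×10³ × 225 = 11025000 N·mm.
Critical point at (x, y) = (45, 130) from centroid. f_tx = M·y/J = 359.9 N/mm; f_ty = M·x/J = 124.6 N/mm.
Resultant f_max = √[f_tx² + (f_v + f_ty)²] = √[359.9² + (94.23 + 124.6)²] = 421.2 N/mm.
Capacity per unit length: r_n/Ω = (1/2.0) × 0.6 × 620 × (0.707 × 4) = 526 N/mm.
421.2 ≤ 526 → adequate.

f_max ≈ 421 N/mm; adequate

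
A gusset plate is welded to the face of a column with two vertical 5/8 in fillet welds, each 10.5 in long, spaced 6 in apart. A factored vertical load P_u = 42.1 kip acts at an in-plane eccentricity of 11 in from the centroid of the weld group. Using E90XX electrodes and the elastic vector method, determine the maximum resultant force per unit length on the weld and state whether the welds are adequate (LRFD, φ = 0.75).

f_max ≈ 8.51 kip/in; adequate

E90XX → F_EXX = 90 ksi.
Total weld length L_w = 21 in. Treat welds as unit-width lines.
Polar moment about centroid: J = 2[d³/12 + d(b/2)²] = 2[10.5³/12 + 10.5×3²] = 381.9 in³.
Direct shear f_v = P/L_w = 42.1 / 21 = 2.005 kip/in (vertical).
Torsion M = P·e = 42.1 × 11 = 463.1 kip·in.
Critical point at (x, y) = (3, 5.25) from centroid. f_tx = M·y/J = 6.366 kip/in; f_ty = M·x/J = 3.638 kip/in.
Resultant f_max = √[f_tx² + (f_v + f_ty)²] = √[6.366² + (2.005 + 3.638)²] = 8.506 kip/in.
Capacity per unit length: φr_n = 0.75 × 0.6 × 90 × (0.707 × 0.625) = 17.9 kip/in.
8.506 ≤ 17.9 → adequate.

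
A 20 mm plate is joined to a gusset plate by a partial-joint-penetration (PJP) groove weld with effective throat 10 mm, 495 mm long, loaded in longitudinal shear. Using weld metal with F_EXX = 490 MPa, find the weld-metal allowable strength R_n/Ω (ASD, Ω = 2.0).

Effective throat (given) t_e = 10 mm.
A_we = 10 × 495 = 4950 mm².
F_nw = 0.6 F_EXX = 294 MPa.
R_n/Ω = (294 × 4950) / 2.0 × 10⁻³ = 727.6 kN.

R_n/Ω ≈ 728 kN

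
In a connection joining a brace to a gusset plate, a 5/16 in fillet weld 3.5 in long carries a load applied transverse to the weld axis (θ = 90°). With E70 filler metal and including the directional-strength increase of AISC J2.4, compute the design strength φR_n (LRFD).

φR_n ≈ 36.5 kip

E70XX → F_EXX = 70 ksi.
t_e = 0.707 × 0.3125 = 0.2209 in; A_we = 0.2209 × 3.5 = 0.7733 in².
Directional factor: 1.0 + 0.5 sin^1.5(90°) = 1.5.
F_nw = 0.6 × 70 × 1.5 = 63 ksi.
φR_n = 0.75 × 63 × 0.7733 = 36.54 kip.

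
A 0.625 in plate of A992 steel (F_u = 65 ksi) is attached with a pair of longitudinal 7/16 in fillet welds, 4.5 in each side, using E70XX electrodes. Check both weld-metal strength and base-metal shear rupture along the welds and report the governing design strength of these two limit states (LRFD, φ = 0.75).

E70XX → F_EXX = 70 ksi.
t_e = 0.707 × 0.4375 = 0.3093 in; L = 9 in.
Weld metal: φR_n = 0.75 × 0.6 × 70 × 0.3093 × 9 = 87.69 kip.
Base metal (shear rupture): φR_n = 0.75 × 0.6 × 65 × 0.625 × 9 = 164.5 kip.
Governing: weld metal.

φR_n ≈ 87.7 kip (weld metal governs)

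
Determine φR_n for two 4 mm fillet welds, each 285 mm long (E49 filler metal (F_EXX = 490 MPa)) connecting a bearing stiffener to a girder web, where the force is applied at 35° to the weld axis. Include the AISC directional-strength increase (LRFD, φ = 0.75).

t_e = 0.707 × 4 = 2.828 mm; A_we = 2.828 × 570 = 1612 mm².
Directional factor: 1.0 + 0.5 sin^1.5(35°) = 1.217.
F_nw = 0.6 × 490 × 1.217 = 357.9 MPa.
φR_n = 0.75 × 357.9 × 1612 × 10⁻³ = 432.6 kN.

φR_n ≈ 433 kN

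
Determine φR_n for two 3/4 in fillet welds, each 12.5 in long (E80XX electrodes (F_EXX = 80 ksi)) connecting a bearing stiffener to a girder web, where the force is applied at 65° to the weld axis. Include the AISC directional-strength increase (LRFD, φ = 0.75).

φR_n ≈ 683 kips

t_e = 0.707 × 0.75 = 0.5302 in; A_we = 0.5302 × 25 = 13.26 in².
Directional factor: 1.0 + 0.5 sin^1.5(65°) = 1.431.
F_nw = 0.6 × 80 × 1.431 = 68.71 ksi.
φR_n = 0.75 × 68.71 × 13.26 = 683.1 kips.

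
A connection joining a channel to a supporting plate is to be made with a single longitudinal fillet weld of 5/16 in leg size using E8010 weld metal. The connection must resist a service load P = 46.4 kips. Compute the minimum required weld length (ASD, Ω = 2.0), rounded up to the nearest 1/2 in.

E80XX → F_EXX = 80 ksi.
Throat t_e = 0.707 × 0.3125 = 0.2209 in.
r_n/Ω = (0.6 × 80 × 0.2209) / 2.0 = 5.302 kip/in.
L_req = P / (r_n/Ω) = 46.4 / 5.302 = 8.751 in total.
Round up → use L = 9 in.

L = 9 in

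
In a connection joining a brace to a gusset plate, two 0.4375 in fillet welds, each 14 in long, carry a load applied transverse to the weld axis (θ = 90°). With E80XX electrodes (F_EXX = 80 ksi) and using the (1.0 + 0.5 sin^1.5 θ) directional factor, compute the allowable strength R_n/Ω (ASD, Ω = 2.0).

R_n/Ω ≈ 312 kip

t_e = 0.707 × 0.4375 = 0.3093 in; A_we = 0.3093 × 28 = 8.661 in².
Directional factor: 1.0 + 0.5 sin^1.5(90°) = 1.5.
F_nw = 0.6 × 80 × 1.5 = 72 ksi.
R_n/Ω = (72 × 8.661) / 2.0 = 311.8 kip.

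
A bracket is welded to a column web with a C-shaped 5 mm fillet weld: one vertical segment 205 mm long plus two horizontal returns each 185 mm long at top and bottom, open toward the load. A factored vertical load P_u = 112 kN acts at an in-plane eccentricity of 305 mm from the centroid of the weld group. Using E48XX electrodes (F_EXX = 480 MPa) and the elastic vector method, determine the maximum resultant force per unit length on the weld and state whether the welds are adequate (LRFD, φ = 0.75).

Total weld length L_w = 575 mm. Treat welds as unit-width lines.
Centroid: x̄ = 2×185×92.5 / 575 = 59.52 mm from the vertical weld.
Polar moment about centroid: J = I_x + I_y = [205³/12 + 2×185×102.5²] + [205×59.52² + 2(185³/12 + 185×32.98²)] = 6789000 mm³.
Direct shear f_v = P/L_w = 112×10³ / 575 = 194.8 N/mm (vertical).
Torsion M = P·e = 112×10³ × 305 = 34160000 N·mm.
Critical point at (x, y) = (125.5, 102.5) from centroid. f_tx = M·y/J = 515.7 N/mm; f_ty = M·x/J = 631.3 N/mm.
Resultant f_max = √[f_tx² + (f_v + f_ty)²] = √[515.7² + (194.8 + 631.3)²] = 973.9 N/mm.
Capacity per unit length: φr_n = 0.75 × 0.6 × 480 × (0.707 × 5) = 763.6 N/mm.
973.9 > 763.6 → NOT adequate.

f_max ≈ 974 N/mm; NOT adequate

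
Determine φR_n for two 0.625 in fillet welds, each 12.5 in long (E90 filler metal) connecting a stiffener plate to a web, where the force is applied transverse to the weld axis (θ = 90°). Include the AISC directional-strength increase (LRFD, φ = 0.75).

E90XX → F_EXX = 90 ksi.
t_e = 0.707 × 0.625 = 0.4419 in; A_we = 0.4419 × 25 = 11.05 in².
Directional factor: 1.0 + 0.5 sin^1.5(90°) = 1.5.
F_nw = 0.6 × 90 × 1.5 = 81 ksi.
φR_n = 0.75 × 81 × 11.05 = 671.1 kips.

φR_n ≈ 671 kips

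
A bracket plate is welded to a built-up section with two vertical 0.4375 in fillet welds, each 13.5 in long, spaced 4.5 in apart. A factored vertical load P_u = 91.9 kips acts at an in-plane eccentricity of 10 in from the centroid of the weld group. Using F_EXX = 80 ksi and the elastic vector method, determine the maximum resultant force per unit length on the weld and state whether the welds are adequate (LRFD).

Total weld length L_w = 27 in. Treat welds as unit-width lines.
Polar moment about centroid: J = 2[d³/12 + d(b/2)²] = 2[13.5³/12 + 13.5×2.25²] = 546.8 in³.
Direct shear f_v = P/L_w = 91.9 / 27 = 3.404 kip/in (vertical).
Torsion M = P·e = 91.9 × 10 = 919 kip·in.
Critical point at (x, y) = (2.25, 6.75) from centroid. f_tx = M·y/J = 11.35 kip/in; f_ty = M·x/J = 3.782 kip/in.
Resultant f_max = √[f_tx² + (f_v + f_ty)²] = √[11.35² + (3.404 + 3.782)²] = 13.43 kip/in.
Capacity per unit length: φr_n = 0.75 × 0.6 × 80 × (0.707 × 0.4375) = 11.14 kip/in.
13.43 > 11.14 → NOT adequate.

f_max ≈ 13.4 kip/in; NOT adequate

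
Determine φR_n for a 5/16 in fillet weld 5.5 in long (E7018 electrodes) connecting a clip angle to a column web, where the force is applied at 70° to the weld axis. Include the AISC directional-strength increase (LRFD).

E70XX → F_EXX = 70 ksi.
t_e = 0.707 × 0.3125 = 0.2209 in; A_we = 0.2209 × 5.5 = 1.215 in².
Directional factor: 1.0 + 0.5 sin^1.5(70°) = 1.455.
F_nw = 0.6 × 70 × 1.455 = 61.13 ksi.
φR_n = 0.75 × 61.13 × 1.215 = 55.71 kip.

φR_n ≈ 55.7 kip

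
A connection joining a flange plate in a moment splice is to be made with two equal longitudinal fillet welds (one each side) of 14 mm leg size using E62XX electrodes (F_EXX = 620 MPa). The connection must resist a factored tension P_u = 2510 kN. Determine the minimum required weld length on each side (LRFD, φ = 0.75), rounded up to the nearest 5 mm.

L = 455 mm on each side

Throat t_e = 0.707 × 14 = 9.898 mm.
φr_n = 0.75 × 0.6 × 620 × 9.898 × 10⁻³ = 2.762 kN/mm.
L_req = P_u / φr_n = 2510 / 2.762 = 908.9 mm total.
Per side: 908.9 / 2 = 454.5 mm.
Round up → use L = 455 mm on each side.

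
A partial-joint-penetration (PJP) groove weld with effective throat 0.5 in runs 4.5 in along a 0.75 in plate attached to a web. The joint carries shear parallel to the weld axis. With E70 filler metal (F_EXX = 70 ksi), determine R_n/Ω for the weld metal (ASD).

R_n/Ω ≈ 47.2 kip

Effective throat (given) t_e = 0.5 in.
A_we = 0.5 × 4.5 = 2.25 in².
F_nw = 0.6 F_EXX = 42 ksi.
R_n/Ω = (42 × 2.25) / 2.0 = 47.25 kip.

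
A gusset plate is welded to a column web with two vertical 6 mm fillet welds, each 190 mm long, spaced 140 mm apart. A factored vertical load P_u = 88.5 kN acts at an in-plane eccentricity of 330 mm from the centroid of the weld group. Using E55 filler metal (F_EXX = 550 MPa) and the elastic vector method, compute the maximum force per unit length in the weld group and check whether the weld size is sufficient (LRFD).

f_max ≈ 1300 N/mm; NOT adequate

Total weld length L_w = 380 mm. Treat welds as unit-width lines.
Polar moment about centroid: J = 2[d³/12 + d(b/2)²] = 2[190³/12 + 190×70²] = 3005000 mm³.
Direct shear f_v = P/L_w = 88.5×10³ / 380 = 232.9 N/mm (vertical).
Torsion M = P·e = 88.5×10³ × 330 = 29205000 N·mm.
Critical point at (x, y) = (70, 95) from centroid. f_tx = M·y/J = 923.2 N/mm; f_ty = M·x/J = 680.3 N/mm.
Resultant f_max = √[f_tx² + (f_v + f_ty)²] = √[923.2² + (232.9 + 680.3)²] = 1299 N/mm.
Capacity per unit length: φr_n = 0.75 × 0.6 × 550 × (0.707 × 6) = 1050 N/mm.
1299 > 1050 → NOT adequate.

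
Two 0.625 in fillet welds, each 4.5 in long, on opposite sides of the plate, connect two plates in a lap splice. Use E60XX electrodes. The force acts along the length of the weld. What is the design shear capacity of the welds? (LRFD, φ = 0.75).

E60XX → F_EXX = 60 ksi.
Effective throat t_e = 0.707 × 0.625 = 0.4419 in.
Total length L = 9 in; A_we = 0.4419 × 9 = 3.977 in².
F_nw = 0.6 F_EXX = 0.6 × 60 = 36 ksi.
φR_n = 0.75 × 36 × 3.977 = 107.4 kips.

φR_n ≈ 107 kips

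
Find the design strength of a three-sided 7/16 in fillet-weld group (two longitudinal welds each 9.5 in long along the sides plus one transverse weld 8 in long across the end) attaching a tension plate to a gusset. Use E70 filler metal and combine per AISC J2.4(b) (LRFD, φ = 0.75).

φR_n ≈ 274 kips

E70XX → F_EXX = 70 ksi.
t_e = 0.707 × 0.4375 = 0.3093 in.
R_nwl = 0.6 × 70 × 0.3093 × 19 = 246.8 kips (longitudinal, 2 welds).
R_nwt = 0.6 × 70 × 0.3093 × 8 = 103.9 kips (transverse, base value).
(i) R_nwl + R_nwt = 350.8 kips; (ii) 0.85 R_nwl + 1.5 R_nwt = 365.7 kips.
R_n = max = 365.7 kips [governs: (ii)]; φR_n = 274.3 kips.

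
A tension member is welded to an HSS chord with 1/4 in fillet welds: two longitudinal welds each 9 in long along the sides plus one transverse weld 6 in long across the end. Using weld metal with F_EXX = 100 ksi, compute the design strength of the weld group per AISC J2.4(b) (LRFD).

φR_n ≈ 193 kip

t_e = 0.707 × 0.25 = 0.1767 in.
R_nwl = 0.6 × 100 × 0.1767 × 18 = 190.9 kip (longitudinal, 2 welds).
R_nwt = 0.6 × 100 × 0.1767 × 6 = 63.63 kip (transverse, base value).
(i) R_nwl + R_nwt = 254.5 kip; (ii) 0.85 R_nwl + 1.5 R_nwt = 257.7 kip.
R_n = max = 257.7 kip [governs: (ii)]; φR_n = 193.3 kip.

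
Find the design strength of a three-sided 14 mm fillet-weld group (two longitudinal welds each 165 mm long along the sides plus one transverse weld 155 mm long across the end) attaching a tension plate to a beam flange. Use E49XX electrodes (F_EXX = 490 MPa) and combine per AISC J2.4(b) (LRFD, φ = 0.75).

t_e = 0.707 × 14 = 9.898 mm.
R_nwl = 0.6 × 490 × 9.898 × 330 × 10⁻³ = 960.3 kN (longitudinal, 2 welds).
R_nwt = 0.6 × 490 × 9.898 × 155 × 10⁻³ = 451.1 kN (transverse, base value).
(i) R_nwl + R_nwt = 1411 kN; (ii) 0.85 R_nwl + 1.5 R_nwt = 1493 kN.
R_n = max = 1493 kN [governs: (ii)]; φR_n = 1120 kN.

φR_n ≈ 1120 kN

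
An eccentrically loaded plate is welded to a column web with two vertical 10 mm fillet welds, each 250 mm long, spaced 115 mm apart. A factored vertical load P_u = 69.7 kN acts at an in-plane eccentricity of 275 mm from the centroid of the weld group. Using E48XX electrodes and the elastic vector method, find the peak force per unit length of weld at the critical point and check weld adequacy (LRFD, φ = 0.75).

E48XX → F_EXX = 480 MPa.
Total weld length L_w = 500 mm. Treat welds as unit-width lines.
Polar moment about centroid: J = 2[d³/12 + d(b/2)²] = 2[250³/12 + 250×57.5²] = 4257000 mm³.
Direct shear f_v = P/L_w = 69.7×10³ / 500 = 139.4 N/mm (vertical).
Torsion M = P·e = 69.7×10³ × 275 = 19168000 N·mm.
Critical point at (x, y) = (57.5, 125) from centroid. f_tx = M·y/J = 562.8 N/mm; f_ty = M·x/J = 258.9 N/mm.
Resultant f_max = √[f_tx² + (f_v + f_ty)²] = √[562.8² + (139.4 + 258.9)²] = 689.5 N/mm.
Capacity per unit length: φr_n = 0.75 × 0.6 × 480 × (0.707 × 10) = 1527 N/mm.
689.5 ≤ 1527 → adequate.

f_max ≈ 689 N/mm; adequate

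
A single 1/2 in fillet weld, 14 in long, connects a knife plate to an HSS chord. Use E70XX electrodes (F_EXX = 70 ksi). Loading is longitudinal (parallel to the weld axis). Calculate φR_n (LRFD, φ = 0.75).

Effective throat t_e = 0.707 × 0.5 = 0.3535 in.
Total length L = 14 in; A_we = 0.3535 × 14 = 4.949 in².
F_nw = 0.6 F_EXX = 0.6 × 70 = 42 ksi.
φR_n = 0.75 × 42 × 4.949 = 155.9 kip.

φR_n ≈ 156 kip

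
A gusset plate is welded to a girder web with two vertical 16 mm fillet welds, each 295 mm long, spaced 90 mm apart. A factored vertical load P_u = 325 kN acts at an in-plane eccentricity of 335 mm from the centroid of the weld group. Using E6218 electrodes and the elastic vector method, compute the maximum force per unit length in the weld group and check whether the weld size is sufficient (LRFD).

f_max ≈ 3270 N/mm; NOT adequate

E62XX → F_EXX = 620 MPa.
Total weld length L_w = 590 mm. Treat welds as unit-width lines.
Polar moment about centroid: J = 2[d³/12 + d(b/2)²] = 2[295³/12 + 295×45²] = 5473000 mm³.
Direct shear f_v = P/L_w = 325×10³ / 590 = 550.8 N/mm (vertical).
Torsion M = P·e = 325×10³ × 335 = 108880000 N·mm.
Critical point at (x, y) = (45, 147.5) from centroid. f_tx = M·y/J = 2934 N/mm; f_ty = M·x/J = 895.1 N/mm.
Resultant f_max = √[f_tx² + (f_v + f_ty)²] = √[2934² + (550.8 + 895.1)²] = 3271 N/mm.
Capacity per unit length: φr_n = 0.75 × 0.6 × 620 × (0.707 × 16) = 3156 N/mm.
3271 > 3156 → NOT adequate.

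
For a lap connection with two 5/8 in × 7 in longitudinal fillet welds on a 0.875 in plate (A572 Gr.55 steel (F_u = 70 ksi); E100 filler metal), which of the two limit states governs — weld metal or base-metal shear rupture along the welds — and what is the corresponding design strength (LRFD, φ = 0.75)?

φR_n ≈ 278 kip (weld metal governs)

E100XX → F_EXX = 100 ksi.
t_e = 0.707 × 0.625 = 0.4419 in; L = 14 in.
Weld metal: φR_n = 0.75 × 0.6 × 100 × 0.4419 × 14 = 278.4 kip.
Base metal (shear rupture): φR_n = 0.75 × 0.6 × 70 × 0.875 × 14 = 385.9 kip.
Governing: weld metal.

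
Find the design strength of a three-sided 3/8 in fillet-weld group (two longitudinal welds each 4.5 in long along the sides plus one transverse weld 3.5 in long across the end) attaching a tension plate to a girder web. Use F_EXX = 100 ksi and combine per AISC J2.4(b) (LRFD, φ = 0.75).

φR_n ≈ 154 kip

t_e = 0.707 × 0.375 = 0.2651 in.
R_nwl = 0.6 × 100 × 0.2651 × 9 = 143.2 kip (longitudinal, 2 welds).
R_nwt = 0.6 × 100 × 0.2651 × 3.5 = 55.68 kip (transverse, base value).
(i) R_nwl + R_nwt = 198.8 kip; (ii) 0.85 R_nwl + 1.5 R_nwt = 205.2 kip.
R_n = max = 205.2 kip [governs: (ii)]; φR_n = 153.9 kip.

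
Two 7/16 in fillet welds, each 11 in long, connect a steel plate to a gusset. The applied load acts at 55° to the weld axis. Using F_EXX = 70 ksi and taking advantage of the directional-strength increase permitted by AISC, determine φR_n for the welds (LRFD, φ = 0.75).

φR_n ≈ 294 kips

t_e = 0.707 × 0.4375 = 0.3093 in; A_we = 0.3093 × 22 = 6.805 in².
Directional factor: 1.0 + 0.5 sin^1.5(55°) = 1.371.
F_nw = 0.6 × 70 × 1.371 = 57.57 ksi.
φR_n = 0.75 × 57.57 × 6.805 = 293.8 kips.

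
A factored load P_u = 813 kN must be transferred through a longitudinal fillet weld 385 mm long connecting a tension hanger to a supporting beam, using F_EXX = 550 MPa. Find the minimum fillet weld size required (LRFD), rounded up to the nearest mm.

w = 13 mm

Total weld length L = 385 mm.
Required throat t_e = P_u / (φ × 0.6 F_EXX × L) = 813 / (0.75 × 0.6 × 550 × 385 × 10⁻³) = 8.532 mm.
Required leg w = t_e / 0.707 = 12.07 mm → use 13 mm.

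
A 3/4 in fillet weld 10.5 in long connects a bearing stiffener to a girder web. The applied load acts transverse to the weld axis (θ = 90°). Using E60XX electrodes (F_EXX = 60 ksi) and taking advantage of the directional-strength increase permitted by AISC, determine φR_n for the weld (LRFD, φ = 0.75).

t_e = 0.707 × 0.75 = 0.5302 in; A_we = 0.5302 × 10.5 = 5.568 in².
Directional factor: 1.0 + 0.5 sin^1.5(90°) = 1.5.
F_nw = 0.6 × 60 × 1.5 = 54 ksi.
φR_n = 0.75 × 54 × 5.568 = 225.5 kips.

φR_n ≈ 225 kips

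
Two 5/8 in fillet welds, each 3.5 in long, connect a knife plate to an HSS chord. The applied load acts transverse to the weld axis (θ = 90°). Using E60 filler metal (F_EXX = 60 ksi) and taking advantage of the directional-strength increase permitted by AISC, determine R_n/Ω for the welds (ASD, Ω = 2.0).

t_e = 0.707 × 0.625 = 0.4419 in; A_we = 0.4419 × 7 = 3.093 in².
Directional factor: 1.0 + 0.5 sin^1.5(90°) = 1.5.
F_nw = 0.6 × 60 × 1.5 = 54 ksi.
R_n/Ω = (54 × 3.093) / 2.0 = 83.51 kips.

R_n/Ω ≈ 83.5 kips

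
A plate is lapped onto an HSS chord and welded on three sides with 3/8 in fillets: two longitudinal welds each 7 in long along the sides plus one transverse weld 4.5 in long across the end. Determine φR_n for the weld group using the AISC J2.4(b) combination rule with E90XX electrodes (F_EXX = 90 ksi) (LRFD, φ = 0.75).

t_e = 0.707 × 0.375 = 0.2651 in.
R_nwl = 0.6 × 90 × 0.2651 × 14 = 200.4 kips (longitudinal, 2 welds).
R_nwt = 0.6 × 90 × 0.2651 × 4.5 = 64.43 kips (transverse, base value).
(i) R_nwl + R_nwt = 264.9 kips; (ii) 0.85 R_nwl + 1.5 R_nwt = 267 kips.
R_n = max = 267 kips [governs: (ii)]; φR_n = 200.3 kips.

φR_n ≈ 200 kips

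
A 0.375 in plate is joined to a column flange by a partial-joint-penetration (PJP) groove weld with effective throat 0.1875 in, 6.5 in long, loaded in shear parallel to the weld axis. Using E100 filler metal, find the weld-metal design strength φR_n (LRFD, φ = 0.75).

E100XX → F_EXX = 100 ksi.
Effective throat (given) t_e = 0.1875 in.
A_we = 0.1875 × 6.5 = 1.219 in².
F_nw = 0.6 F_EXX = 60 ksi.
φR_n = 0.75 × 60 × 1.219 = 54.84 kips.

φR_n ≈ 54.8 kips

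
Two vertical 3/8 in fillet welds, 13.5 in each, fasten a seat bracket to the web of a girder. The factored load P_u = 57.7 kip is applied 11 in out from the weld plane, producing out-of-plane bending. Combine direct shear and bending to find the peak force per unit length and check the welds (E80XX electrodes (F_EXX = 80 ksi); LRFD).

L_w = 2 × 13.5 = 27 in; section modulus (unit throat) S = 2 × L²/6 = 60.75 in².
Direct shear f_v = P/L_w = 57.7/27 = 2.137 kip/in.
Moment M = P × e = 57.7 × 11 = 634.7 kip·in; bending f_b = M/S = 10.45 kip/in.
f_max = √(f_v² + f_b²) = √(2.137² + 10.45²) = 10.66 kip/in.
φr_n = 0.75 × 0.6 × 80 × (0.707 × 0.375) = 9.544 kip/in → NOT adequate.

f_max ≈ 10.7 kip/in; NOT adequate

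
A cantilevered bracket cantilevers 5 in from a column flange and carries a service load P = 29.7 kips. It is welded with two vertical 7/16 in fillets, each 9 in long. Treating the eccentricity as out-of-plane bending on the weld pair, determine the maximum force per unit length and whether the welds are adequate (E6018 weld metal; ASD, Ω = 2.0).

E60XX → F_EXX = 60 ksi.
L_w = 2 × 9 = 18 in; section modulus (unit throat) S = 2 × L²/6 = 27 in².
Direct shear f_v = P/L_w = 29.7/18 = 1.65 kip/in.
Moment M = P × e = 29.7 × 5 = 148.5 kip·in; bending f_b = M/S = 5.5 kip/in.
f_max = √(f_v² + f_b²) = √(1.65² + 5.5²) = 5.742 kip/in.
r_n/Ω = (1/2.0) × 0.6 × 60 × (0.707 × 0.4375) = 5.568 kip/in → NOT adequate.

f_max ≈ 5.74 kip/in; NOT adequate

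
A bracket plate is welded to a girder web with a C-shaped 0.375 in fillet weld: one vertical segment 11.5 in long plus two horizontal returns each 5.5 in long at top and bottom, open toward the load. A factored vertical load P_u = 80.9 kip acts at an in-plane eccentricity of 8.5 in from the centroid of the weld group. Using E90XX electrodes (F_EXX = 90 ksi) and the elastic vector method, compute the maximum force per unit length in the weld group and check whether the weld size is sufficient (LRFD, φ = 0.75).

f_max ≈ 11.2 kip/in; NOT adequate

Total weld length L_w = 22.5 in. Treat welds as unit-width lines.
Centroid: x̄ = 2×5.5×2.75 / 22.5 = 1.344 in from the vertical weld.
Polar moment about centroid: J = I_x + I_y = [11.5³/12 + 2×5.5×5.75²] + [11.5×1.344² + 2(5.5³/12 + 5.5×1.406²)] = 560.7 in³.
Direct shear f_v = P/L_w = 80.9 / 22.5 = 3.596 kip/in (vertical).
Torsion M = P·e = 80.9 × 8.5 = 687.65 kip·in.
Critical point at (x, y) = (4.156, 5.75) from centroid. f_tx = M·y/J = 7.052 kip/in; f_ty = M·x/J = 5.097 kip/in.
Resultant f_max = √[f_tx² + (f_v + f_ty)²] = √[7.052² + (3.596 + 5.097)²] = 11.19 kip/in.
Capacity per unit length: φr_n = 0.75 × 0.6 × 90 × (0.707 × 0.375) = 10.74 kip/in.
11.19 > 10.74 → NOT adequate.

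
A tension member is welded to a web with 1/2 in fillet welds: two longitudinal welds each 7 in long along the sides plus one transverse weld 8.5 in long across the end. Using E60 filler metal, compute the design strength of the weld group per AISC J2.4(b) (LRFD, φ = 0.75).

E60XX → F_EXX = 60 ksi.
t_e = 0.707 × 0.5 = 0.3535 in.
R_nwl = 0.6 × 60 × 0.3535 × 14 = 178.2 kips (longitudinal, 2 welds).
R_nwt = 0.6 × 60 × 0.3535 × 8.5 = 108.2 kips (transverse, base value).
(i) R_nwl + R_nwt = 286.3 kips; (ii) 0.85 R_nwl + 1.5 R_nwt = 313.7 kips.
R_n = max = 313.7 kips [governs: (ii)]; φR_n = 235.3 kips.

φR_n ≈ 235 kips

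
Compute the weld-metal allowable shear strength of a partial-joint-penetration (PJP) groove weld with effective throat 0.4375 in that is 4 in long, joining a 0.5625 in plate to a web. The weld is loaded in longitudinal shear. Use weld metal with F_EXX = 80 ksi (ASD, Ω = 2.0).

R_n/Ω ≈ 42 kip

Effective throat (given) t_e = 0.4375 in.
A_we = 0.4375 × 4 = 1.75 in².
F_nw = 0.6 F_EXX = 48 ksi.
R_n/Ω = (48 × 1.75) / 2.0 = 42 kip.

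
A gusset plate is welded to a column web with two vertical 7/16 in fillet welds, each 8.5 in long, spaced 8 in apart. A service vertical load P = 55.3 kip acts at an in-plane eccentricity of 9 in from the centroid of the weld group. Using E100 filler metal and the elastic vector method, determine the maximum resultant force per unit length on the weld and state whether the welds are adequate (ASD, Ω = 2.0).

E100XX → F_EXX = 100 ksi.
Total weld length L_w = 17 in. Treat welds as unit-width lines.
Polar moment about centroid: J = 2[d³/12 + d(b/2)²] = 2[8.5³/12 + 8.5×4²] = 374.4 in³.
Direct shear f_v = P/L_w = 55.3 / 17 = 3.253 kip/in (vertical).
Torsion M = P·e = 55.3 × 9 = 497.7 kip·in.
Critical point at (x, y) = (4, 4.25) from centroid. f_tx = M·y/J = 5.65 kip/in; f_ty = M·x/J = 5.318 kip/in.
Resultant f_max = √[f_tx² + (f_v + f_ty)²] = √[5.65² + (3.253 + 5.318)²] = 10.27 kip/in.
Capacity per unit length: r_n/Ω = (1/2.0) × 0.6 × 100 × (0.707 × 0.4375) = 9.279 kip/in.
10.27 > 9.279 → NOT adequate.

f_max ≈ 10.3 kip/in; NOT adequate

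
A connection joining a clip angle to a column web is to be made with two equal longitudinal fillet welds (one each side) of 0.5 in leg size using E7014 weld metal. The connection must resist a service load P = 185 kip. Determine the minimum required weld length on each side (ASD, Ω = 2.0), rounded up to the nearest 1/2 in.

L = 12.5 in on each side

E70XX → F_EXX = 70 ksi.
Throat t_e = 0.707 × 0.5 = 0.3535 in.
r_n/Ω = (0.6 × 70 × 0.3535) / 2.0 = 7.423 kip/in.
L_req = P / (r_n/Ω) = 185 / 7.423 = 24.92 in total.
Per side: 24.92 / 2 = 12.46 in.
Round up → use L = 12.5 in on each side.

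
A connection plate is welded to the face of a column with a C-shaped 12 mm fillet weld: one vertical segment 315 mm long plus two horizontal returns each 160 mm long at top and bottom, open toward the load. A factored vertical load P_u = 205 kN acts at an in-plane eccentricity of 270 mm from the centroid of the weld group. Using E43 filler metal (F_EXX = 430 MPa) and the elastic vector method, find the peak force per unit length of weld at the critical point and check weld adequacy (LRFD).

f_max ≈ 1120 N/mm; adequate

Total weld length L_w = 635 mm. Treat welds as unit-width lines.
Centroid: x̄ = 2×160×80 / 635 = 40.31 mm from the vertical weld.
Polar moment about centroid: J = I_x + I_y = [315³/12 + 2×160×157.5²] + [315×40.31² + 2(160³/12 + 160×39.69²)] = 12240000 mm³.
Direct shear f_v = P/L_w = 205×10³ / 635 = 322.8 N/mm (vertical).
Torsion M = P·e = 205×10³ × 270 = 55350000 N·mm.
Critical point at (x, y) = (119.7, 157.5) from centroid. f_tx = M·y/J = 712.2 N/mm; f_ty = M·x/J = 541.2 N/mm.
Resultant f_max = √[f_tx² + (f_v + f_ty)²] = √[712.2² + (322.8 + 541.2)²] = 1120 N/mm.
Capacity per unit length: φr_n = 0.75 × 0.6 × 430 × (0.707 × 12) = 1642 N/mm.
1120 ≤ 1642 → adequate.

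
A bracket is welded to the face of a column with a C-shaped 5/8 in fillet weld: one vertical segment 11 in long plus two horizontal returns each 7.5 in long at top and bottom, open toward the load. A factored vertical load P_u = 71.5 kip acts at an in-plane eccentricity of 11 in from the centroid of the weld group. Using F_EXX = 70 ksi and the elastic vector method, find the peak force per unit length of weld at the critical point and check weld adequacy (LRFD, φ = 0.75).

Total weld length L_w = 26 in. Treat welds as unit-width lines.
Centroid: x̄ = 2×7.5×3.75 / 26 = 2.163 in from the vertical weld.
Polar moment about centroid: J = I_x + I_y = [11³/12 + 2×7.5×5.5²] + [11×2.163² + 2(7.5³/12 + 7.5×1.587²)] = 724.2 in³.
Direct shear f_v = P/L_w = 71.5 / 26 = 2.75 kip/in (vertical).
Torsion M = P·e = 71.5 × 11 = 786.5 kip·in.
Critical point at (x, y) = (5.337, 5.5) from centroid. f_tx = M·y/J = 5.973 kip/in; f_ty = M·x/J = 5.795 kip/in.
Resultant f_max = √[f_tx² + (f_v + f_ty)²] = √[5.973² + (2.75 + 5.795)²] = 10.43 kip/in.
Capacity per unit length: φr_n = 0.75 × 0.6 × 70 × (0.707 × 0.625) = 13.92 kip/in.
10.43 ≤ 13.92 → adequate.

f_max ≈ 10.4 kip/in; adequate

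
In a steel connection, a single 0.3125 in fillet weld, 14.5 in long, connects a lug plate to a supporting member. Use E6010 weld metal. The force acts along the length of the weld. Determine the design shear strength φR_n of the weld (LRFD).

φR_n ≈ 86.5 kip

E60XX → F_EXX = 60 ksi.
Effective throat t_e = 0.707 × 0.3125 = 0.2209 in.
Total length L = 14.5 in; A_we = 0.2209 × 14.5 = 3.204 in².
F_nw = 0.6 F_EXX = 0.6 × 60 = 36 ksi.
φR_n = 0.75 × 36 × 3.204 = 86.5 kip.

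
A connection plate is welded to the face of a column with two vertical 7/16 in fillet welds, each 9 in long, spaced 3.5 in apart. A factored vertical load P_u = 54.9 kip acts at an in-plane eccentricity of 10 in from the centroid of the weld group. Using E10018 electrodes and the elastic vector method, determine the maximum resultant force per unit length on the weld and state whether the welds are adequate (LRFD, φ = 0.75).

E100XX → F_EXX = 100 ksi.
Total weld length L_w = 18 in. Treat welds as unit-width lines.
Polar moment about centroid: J = 2[d³/12 + d(b/2)²] = 2[9³/12 + 9×1.75²] = 176.6 in³.
Direct shear f_v = P/L_w = 54.9 / 18 = 3.05 kip/in (vertical).
Torsion M = P·e = 54.9 × 10 = 549 kip·in.
Critical point at (x, y) = (1.75, 4.5) from centroid. f_tx = M·y/J = 13.99 kip/in; f_ty = M·x/J = 5.439 kip/in.
Resultant f_max = √[f_tx² + (f_v + f_ty)²] = √[13.99² + (3.05 + 5.439)²] = 16.36 kip/in.
Capacity per unit length: φr_n = 0.75 × 0.6 × 100 × (0.707 × 0.4375) = 13.92 kip/in.
16.36 > 13.92 → NOT adequate.

f_max ≈ 16.4 kip/in; NOT adequate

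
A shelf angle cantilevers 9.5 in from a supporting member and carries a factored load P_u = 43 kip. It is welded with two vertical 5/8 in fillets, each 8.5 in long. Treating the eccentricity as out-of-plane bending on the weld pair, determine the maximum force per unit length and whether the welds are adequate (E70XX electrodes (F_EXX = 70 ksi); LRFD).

f_max ≈ 17.1 kip/in; NOT adequate

L_w = 2 × 8.5 = 17 in; section modulus (unit throat) S = 2 × L²/6 = 24.08 in².
Direct shear f_v = P/L_w = 43/17 = 2.529 kip/in.
Moment M = P × e = 43 × 9.5 = 408.5 kip·in; bending f_b = M/S = 16.96 kip/in.
f_max = √(f_v² + f_b²) = √(2.529² + 16.96²) = 17.15 kip/in.
φr_n = 0.75 × 0.6 × 70 × (0.707 × 0.625) = 13.92 kip/in → NOT adequate.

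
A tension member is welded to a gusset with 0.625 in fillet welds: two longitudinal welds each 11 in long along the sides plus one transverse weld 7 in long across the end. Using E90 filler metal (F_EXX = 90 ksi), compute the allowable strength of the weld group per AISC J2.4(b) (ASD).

R_n/Ω ≈ 348 kips

t_e = 0.707 × 0.625 = 0.4419 in.
R_nwl = 0.6 × 90 × 0.4419 × 22 = 524.9 kips (longitudinal, 2 welds).
R_nwt = 0.6 × 90 × 0.4419 × 7 = 167 kips (transverse, base value).
(i) R_nwl + R_nwt = 692 kips; (ii) 0.85 R_nwl + 1.5 R_nwt = 696.7 kips.
R_n = max = 696.7 kips [governs: (ii)]; R_n/Ω = 348.4 kips.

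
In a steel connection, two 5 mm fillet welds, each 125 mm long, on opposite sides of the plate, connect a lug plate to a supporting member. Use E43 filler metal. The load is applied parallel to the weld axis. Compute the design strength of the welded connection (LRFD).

φR_n ≈ 171 kN

E43XX → F_EXX = 430 MPa.
Effective throat t_e = 0.707 × 5 = 3.535 mm.
Total length L = 250 mm; A_we = 3.535 × 250 = 883.7 mm².
F_nw = 0.6 F_EXX = 0.6 × 430 = 258 MPa.
φR_n = 0.75 × 258 × 883.7 × 10⁻³ = 171 kN.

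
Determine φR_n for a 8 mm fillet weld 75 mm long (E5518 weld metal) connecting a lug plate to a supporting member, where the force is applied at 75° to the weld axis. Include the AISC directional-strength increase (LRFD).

φR_n ≈ 155 kN

E55XX → F_EXX = 550 MPa.
t_e = 0.707 × 8 = 5.656 mm; A_we = 5.656 × 75 = 424.2 mm².
Directional factor: 1.0 + 0.5 sin^1.5(75°) = 1.475.
F_nw = 0.6 × 550 × 1.475 = 486.6 MPa.
φR_n = 0.75 × 486.6 × 424.2 × 10⁻³ = 154.8 kN.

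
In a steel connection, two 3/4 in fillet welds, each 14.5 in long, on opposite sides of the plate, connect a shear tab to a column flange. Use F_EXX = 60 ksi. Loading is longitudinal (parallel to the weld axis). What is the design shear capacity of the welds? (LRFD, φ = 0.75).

φR_n ≈ 415 kip

Effective throat t_e = 0.707 × 0.75 = 0.5302 in.
Total length L = 29 in; A_we = 0.5302 × 29 = 15.38 in².
F_nw = 0.6 F_EXX = 0.6 × 60 = 36 ksi.
φR_n = 0.75 × 36 × 15.38 = 415.2 kip.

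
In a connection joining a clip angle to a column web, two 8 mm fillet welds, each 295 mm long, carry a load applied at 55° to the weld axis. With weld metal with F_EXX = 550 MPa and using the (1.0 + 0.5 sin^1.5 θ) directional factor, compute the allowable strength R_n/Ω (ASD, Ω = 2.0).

R_n/Ω ≈ 755 kN

t_e = 0.707 × 8 = 5.656 mm; A_we = 5.656 × 590 = 3337 mm².
Directional factor: 1.0 + 0.5 sin^1.5(55°) = 1.371.
F_nw = 0.6 × 550 × 1.371 = 452.3 MPa.
R_n/Ω = (452.3 × 3337) / 2.0 × 10⁻³ = 754.7 kN.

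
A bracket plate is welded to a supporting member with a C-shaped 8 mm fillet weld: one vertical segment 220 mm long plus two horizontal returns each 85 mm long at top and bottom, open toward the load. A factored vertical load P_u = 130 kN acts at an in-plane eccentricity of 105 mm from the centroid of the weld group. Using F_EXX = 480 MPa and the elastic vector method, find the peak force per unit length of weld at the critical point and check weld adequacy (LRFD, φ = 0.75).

f_max ≈ 772 N/mm; adequate

Total weld length L_w = 390 mm. Treat welds as unit-width lines.
Centroid: x̄ = 2×85×42.5 / 390 = 18.53 mm from the vertical weld.
Polar moment about centroid: J = I_x + I_y = [220³/12 + 2×85×110²] + [220×18.53² + 2(85³/12 + 85×23.97²)] = 3220000 mm³.
Direct shear f_v = P/L_w = 130×10³ / 390 = 333.3 N/mm (vertical).
Torsion M = P·e = 130×10³ × 105 = 13650000 N·mm.
Critical point at (x, y) = (66.47, 110) from centroid. f_tx = M·y/J = 466.3 N/mm; f_ty = M·x/J = 281.8 N/mm.
Resultant f_max = √[f_tx² + (f_v + f_ty)²] = √[466.3² + (333.3 + 281.8)²] = 771.9 N/mm.
Capacity per unit length: φr_n = 0.75 × 0.6 × 480 × (0.707 × 8) = 1222 N/mm.
771.9 ≤ 1222 → adequate.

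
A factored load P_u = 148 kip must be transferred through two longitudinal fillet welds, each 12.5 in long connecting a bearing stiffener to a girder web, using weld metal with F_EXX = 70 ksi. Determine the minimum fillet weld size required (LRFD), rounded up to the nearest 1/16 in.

w = 5/16 in

Total weld length L = 25 in.
Required throat t_e = P_u / (φ × 0.6 F_EXX × L) = 148 / (0.75 × 0.6 × 70 × 25) = 0.1879 in.
Required leg w = t_e / 0.707 = 0.2658 in → use 5/16 in.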